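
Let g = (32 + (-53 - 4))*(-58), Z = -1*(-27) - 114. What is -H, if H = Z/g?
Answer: 3/50 ≈ 0.060000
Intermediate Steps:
Z = -87 (Z = 27 - 114 = -87)
g = 1450 (g = (32 - 57)*(-58) = -25*(-58) = 1450)
H = -3/50 (H = -87/1450 = -87*1/1450 = -3/50 ≈ -0.060000)
-H = -1*(-3/50) = 3/50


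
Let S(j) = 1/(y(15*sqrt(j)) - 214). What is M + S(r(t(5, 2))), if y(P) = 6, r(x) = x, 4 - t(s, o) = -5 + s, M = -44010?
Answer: -9154081/208 ≈ -44010.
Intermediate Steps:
t(s, o) = 9 - s (t(s, o) = 4 - (-5 + s) = 4 + (5 - s) = 9 - s)
S(j) = -1/208 (S(j) = 1/(6 - 214) = 1/(-208) = -1/208)
M + S(r(t(5, 2))) = -44010 - 1/208 = -9154081/208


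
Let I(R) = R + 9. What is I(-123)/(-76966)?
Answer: 57/38483 ≈ 0.0014812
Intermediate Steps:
I(R) = 9 + R
I(-123)/(-76966) = (9 - 123)/(-76966) = -114*(-1/76966) = 57/38483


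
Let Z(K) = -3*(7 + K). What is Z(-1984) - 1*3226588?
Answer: -3220657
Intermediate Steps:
Z(K) = -21 - 3*K
Z(-1984) - 1*3226588 = (-21 - 3*(-1984)) - 1*3226588 = (-21 + 5952) - 3226588 = 5931 - 3226588 = -3220657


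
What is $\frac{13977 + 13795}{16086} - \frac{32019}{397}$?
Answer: $- \frac{252016075}{3193071} \approx -78.926$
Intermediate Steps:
$\frac{13977 + 13795}{16086} - \frac{32019}{397} = 27772 \cdot \frac{1}{16086} - \frac{32019}{397} = \frac{13886}{8043} - \frac{32019}{397} = - \frac{252016075}{3193071}$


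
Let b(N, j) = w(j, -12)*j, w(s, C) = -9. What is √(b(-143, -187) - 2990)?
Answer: I*√1307 ≈ 36.152*I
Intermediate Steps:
b(N, j) = -9*j
√(b(-143, -187) - 2990) = √(-9*(-187) - 2990) = √(1683 - 2990) = √(-1307) = I*√1307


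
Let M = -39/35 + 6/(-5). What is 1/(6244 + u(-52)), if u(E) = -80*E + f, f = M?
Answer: 35/364059 ≈ 9.6138e-5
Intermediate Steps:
M = -81/35 (M = -39*1/35 + 6*(-⅕) = -39/35 - 6/5 = -81/35 ≈ -2.3143)
f = -81/35 ≈ -2.3143
u(E) = -81/35 - 80*E (u(E) = -80*E - 81/35 = -81/35 - 80*E)
1/(6244 + u(-52)) = 1/(6244 + (-81/35 - 80*(-52))) = 1/(6244 + (-81/35 + 4160)) = 1/(6244 + 145519/35) = 1/(364059/35) = 35/364059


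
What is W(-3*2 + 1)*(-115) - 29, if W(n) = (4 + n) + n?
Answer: 661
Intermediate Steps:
W(n) = 4 + 2*n
W(-3*2 + 1)*(-115) - 29 = (4 + 2*(-3*2 + 1))*(-115) - 29 = (4 + 2*(-6 + 1))*(-115) - 29 = (4 + 2*(-5))*(-115) - 29 = (4 - 10)*(-115) - 29 = -6*(-115) - 29 = 690 - 29 = 661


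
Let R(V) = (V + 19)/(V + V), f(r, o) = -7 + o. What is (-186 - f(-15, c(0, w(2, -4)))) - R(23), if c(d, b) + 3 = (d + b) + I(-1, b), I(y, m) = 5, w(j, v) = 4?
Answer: -4276/23 ≈ -185.91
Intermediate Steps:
c(d, b) = 2 + b + d (c(d, b) = -3 + ((d + b) + 5) = -3 + ((b + d) + 5) = -3 + (5 + b + d) = 2 + b + d)
R(V) = (19 + V)/(2*V) (R(V) = (19 + V)/((2*V)) = (19 + V)*(1/(2*V)) = (19 + V)/(2*V))
(-186 - f(-15, c(0, w(2, -4)))) - R(23) = (-186 - (-7 + (2 + 4 + 0))) - (19 + 23)/(2*23) = (-186 - (-7 + 6)) - 42/(2*23) = (-186 - 1*(-1)) - 1*21/23 = (-186 + 1) - 21/23 = -185 - 21/23 = -4276/23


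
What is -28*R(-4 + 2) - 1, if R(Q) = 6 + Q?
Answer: -113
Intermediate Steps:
-28*R(-4 + 2) - 1 = -28*(6 + (-4 + 2)) - 1 = -28*(6 - 2) - 1 = -28*4 - 1 = -112 - 1 = -113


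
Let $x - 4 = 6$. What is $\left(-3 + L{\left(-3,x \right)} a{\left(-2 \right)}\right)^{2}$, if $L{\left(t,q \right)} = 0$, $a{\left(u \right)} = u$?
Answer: $9$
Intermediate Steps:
$x = 10$ ($x = 4 + 6 = 10$)
$\left(-3 + L{\left(-3,x \right)} a{\left(-2 \right)}\right)^{2} = \left(-3 + 0 \left(-2\right)\right)^{2} = \left(-3 + 0\right)^{2} = \left(-3\right)^{2} = 9$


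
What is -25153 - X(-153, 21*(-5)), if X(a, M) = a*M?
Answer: -41218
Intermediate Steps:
X(a, M) = M*a
-25153 - X(-153, 21*(-5)) = -25153 - 21*(-5)*(-153) = -25153 - (-105)*(-153) = -25153 - 1*16065 = -25153 - 16065 = -41218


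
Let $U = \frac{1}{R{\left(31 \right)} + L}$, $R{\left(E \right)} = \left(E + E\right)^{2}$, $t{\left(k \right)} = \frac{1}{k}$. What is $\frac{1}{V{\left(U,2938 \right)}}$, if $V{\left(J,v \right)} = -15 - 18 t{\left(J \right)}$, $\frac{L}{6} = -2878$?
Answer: $\frac{1}{241617} \approx 4.1388 \cdot 10^{-6}$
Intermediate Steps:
$L = -17268$ ($L = 6 \left(-2878\right) = -17268$)
$R{\left(E \right)} = 4 E^{2}$ ($R{\left(E \right)} = \left(2 E\right)^{2} = 4 E^{2}$)
$U = - \frac{1}{13424}$ ($U = \frac{1}{4 \cdot 31^{2} - 17268} = \frac{1}{4 \cdot 961 - 17268} = \frac{1}{3844 - 17268} = \frac{1}{-13424} = - \frac{1}{13424} \approx -7.4493 \cdot 10^{-5}$)
$V{\left(J,v \right)} = -15 - \frac{18}{J}$
$\frac{1}{V{\left(U,2938 \right)}} = \frac{1}{-15 - \frac{18}{- \frac{1}{13424}}} = \frac{1}{-15 - -241632} = \frac{1}{-15 + 241632} = \frac{1}{241617}$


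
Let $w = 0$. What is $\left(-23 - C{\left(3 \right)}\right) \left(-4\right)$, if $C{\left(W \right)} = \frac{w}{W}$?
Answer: $92$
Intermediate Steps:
$C{\left(W \right)} = 0$ ($C{\left(W \right)} = \frac{0}{W} = 0$)
$\left(-23 - C{\left(3 \right)}\right) \left(-4\right) = \left(-23 - 0\right) \left(-4\right) = \left(-23 + 0\right) \left(-4\right) = \left(-23\right) \left(-4\right) = 92$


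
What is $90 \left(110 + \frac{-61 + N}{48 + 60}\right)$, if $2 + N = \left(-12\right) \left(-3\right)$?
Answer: $\frac{19755}{2} \approx 9877.5$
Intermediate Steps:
$N = 34$ ($N = -2 - -36 = -2 + 36 = 34$)
$90 \left(110 + \frac{-61 + N}{48 + 60}\right) = 90 \left(110 + \frac{-61 + 34}{48 + 60}\right) = 90 \left(110 - \frac{27}{108}\right) = 90 \left(110 - \frac{1}{4}\right) = 90 \cdot \frac{439}{4} = \frac{19755}{2}$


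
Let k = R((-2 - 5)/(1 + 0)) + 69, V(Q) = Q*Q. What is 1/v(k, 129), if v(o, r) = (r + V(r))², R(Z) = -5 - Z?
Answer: 1/281232900 ≈ 3.5558e-9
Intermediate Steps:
V(Q) = Q²
k = 71 (k = (-5 - (-2 - 5)/(1 + 0)) + 69 = (-5 - (-7)/1) + 69 = (-5 - (-7)) + 69 = (-5 - 1*(-7)) + 69 = (-5 + 7) + 69 = 2 + 69 = 71)
v(o, r) = (r + r²)²
1/v(k, 129) = 1/(129²*(1 + 129)²) = 1/(16641*130²) = 1/(16641*16900) = 1/281232900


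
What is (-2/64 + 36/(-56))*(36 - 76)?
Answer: 755/28 ≈ 26.964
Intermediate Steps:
(-2/64 + 36/(-56))*(36 - 76) = (-2*1/64 + 36*(-1/56))*(-40) = (-1/32 - 9/14)*(-40) = -151/224*(-40) = 755/28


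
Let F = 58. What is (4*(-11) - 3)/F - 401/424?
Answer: -21593/12296 ≈ -1.7561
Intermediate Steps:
(4*(-11) - 3)/F - 401/424 = (4*(-11) - 3)/58 - 401/424 = (-44 - 3)*(1/58) - 401*1/424 = -47*1/58 - 401/424 = -47/58 - 401/424 = -21593/12296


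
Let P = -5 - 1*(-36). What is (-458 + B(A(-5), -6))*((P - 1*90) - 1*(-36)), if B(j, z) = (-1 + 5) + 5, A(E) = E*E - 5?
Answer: 10327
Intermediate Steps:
A(E) = -5 + E² (A(E) = E² - 5 = -5 + E²)
B(j, z) = 9 (B(j, z) = 4 + 5 = 9)
P = 31 (P = -5 + 36 = 31)
(-458 + B(A(-5), -6))*((P - 1*90) - 1*(-36)) = (-458 + 9)*((31 - 1*90) - 1*(-36)) = -449*((31 - 90) + 36) = -449*(-59 + 36) = -449*(-23) = 10327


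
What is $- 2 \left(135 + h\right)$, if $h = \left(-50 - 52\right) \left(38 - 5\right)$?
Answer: $6462$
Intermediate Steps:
$h = -3366$ ($h = \left(-102\right) 33 = -3366$)
$- 2 \left(135 + h\right) = - 2 \left(135 - 3366\right) = \left(-2\right) \left(-3231\right) = 6462$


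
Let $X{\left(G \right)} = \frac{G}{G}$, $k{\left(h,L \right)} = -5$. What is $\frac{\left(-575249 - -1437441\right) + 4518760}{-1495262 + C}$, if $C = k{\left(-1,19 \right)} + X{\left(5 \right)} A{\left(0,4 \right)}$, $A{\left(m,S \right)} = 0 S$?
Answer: $- \frac{5380952}{1495267} \approx -3.5987$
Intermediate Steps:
$A{\left(m,S \right)} = 0$
$X{\left(G \right)} = 1$
$C = -5$ ($C = -5 + 1 \cdot 0 = -5 + 0 = -5$)
$\frac{\left(-575249 - -1437441\right) + 4518760}{-1495262 + C} = \frac{\left(-575249 - -1437441\right) + 4518760}{-1495262 - 5} = \frac{\left(-575249 + 1437441\right) + 4518760}{-1495267} = \left(862192 + 4518760\right) \left(- \frac{1}{1495267}\right) = 5380952 \left(- \frac{1}{1495267}\right) = - \frac{5380952}{1495267}$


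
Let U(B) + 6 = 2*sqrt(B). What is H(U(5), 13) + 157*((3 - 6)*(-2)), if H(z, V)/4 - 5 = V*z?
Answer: 650 + 104*sqrt(5) ≈ 882.55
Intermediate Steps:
U(B) = -6 + 2*sqrt(B)
H(z, V) = 20 + 4*V*z (H(z, V) = 20 + 4*(V*z) = 20 + 4*V*z)
H(U(5), 13) + 157*((3 - 6)*(-2)) = (20 + 4*13*(-6 + 2*sqrt(5))) + 157*((3 - 6)*(-2)) = (20 + (-312 + 104*sqrt(5))) + 157*(-3*(-2)) = (-292 + 104*sqrt(5)) + 157*6 = (-292 + 104*sqrt(5)) + 942 = 650 + 104*sqrt(5)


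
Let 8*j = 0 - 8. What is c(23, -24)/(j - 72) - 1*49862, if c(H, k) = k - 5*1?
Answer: -3639897/73 ≈ -49862.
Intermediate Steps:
c(H, k) = -5 + k (c(H, k) = k - 5 = -5 + k)
j = -1 (j = (0 - 8)/8 = (⅛)*(-8) = -1)
c(23, -24)/(j - 72) - 1*49862 = (-5 - 24)/(-1 - 72) - 1*49862 = -29/(-73) - 49862 = -29*(-1/73) - 49862 = 29/73 - 49862 = -3639897/73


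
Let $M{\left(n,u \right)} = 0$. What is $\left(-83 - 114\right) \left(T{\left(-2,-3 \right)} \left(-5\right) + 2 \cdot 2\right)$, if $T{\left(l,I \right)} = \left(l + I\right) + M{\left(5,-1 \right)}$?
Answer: $-5713$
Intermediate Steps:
$T{\left(l,I \right)} = I + l$ ($T{\left(l,I \right)} = \left(l + I\right) + 0 = \left(I + l\right) + 0 = I + l$)
$\left(-83 - 114\right) \left(T{\left(-2,-3 \right)} \left(-5\right) + 2 \cdot 2\right) = \left(-83 - 114\right) \left(\left(-3 - 2\right) \left(-5\right) + 2 \cdot 2\right) = - 197 \left(\left(-5\right) \left(-5\right) + 4\right) = - 197 \left(25 + 4\right) = \left(-197\right) 29 = -5713$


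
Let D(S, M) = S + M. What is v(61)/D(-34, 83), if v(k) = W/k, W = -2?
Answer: -2/2989 ≈ -0.00066912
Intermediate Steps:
D(S, M) = M + S
v(k) = -2/k
v(61)/D(-34, 83) = (-2/61)/(83 - 34) = -2*1/61/49 = -2/61*1/49 = -2/2989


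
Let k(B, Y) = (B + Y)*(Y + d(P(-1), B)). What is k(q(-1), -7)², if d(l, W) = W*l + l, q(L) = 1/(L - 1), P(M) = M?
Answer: 50625/16 ≈ 3164.1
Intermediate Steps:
q(L) = 1/(-1 + L)
d(l, W) = l + W*l
k(B, Y) = (B + Y)*(-1 + Y - B) (k(B, Y) = (B + Y)*(Y - (1 + B)) = (B + Y)*(Y + (-1 - B)) = (B + Y)*(-1 + Y - B))
k(q(-1), -7)² = ((-7)² - 1/(-1 - 1) - 1*(-7) - (1/(-1 - 1))²)² = (49 - 1/(-2) + 7 - (1/(-2))²)² = (49 - 1*(-½) + 7 - (-½)²)² = (49 + ½ + 7 - 1*¼)² = (49 + ½ + 7 - ¼)² = (225/4)² = 50625/16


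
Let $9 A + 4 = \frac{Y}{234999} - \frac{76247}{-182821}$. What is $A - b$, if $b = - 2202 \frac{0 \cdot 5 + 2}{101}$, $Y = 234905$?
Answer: $\frac{1691661910598086}{39053141730711} \approx 43.317$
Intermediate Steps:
$A = - \frac{110987472958}{386664769611}$ ($A = - \frac{4}{9} + \frac{\frac{234905}{234999} - \frac{76247}{-182821}}{9} = - \frac{4}{9} + \frac{234905 \cdot \frac{1}{234999} - - \frac{76247}{182821}}{9} = - \frac{4}{9} + \frac{\frac{234905}{234999} + \frac{76247}{182821}}{9} = - \frac{4}{9} + \frac{1}{9} \cdot \frac{60863535758}{42962752179} = - \frac{4}{9} + \frac{60863535758}{386664769611} = - \frac{110987472958}{386664769611} \approx -0.28704$)
$b = - \frac{4404}{101}$ ($b = - 2202 \left(0 + 2\right) \frac{1}{101} = - 2202 \cdot 2 \cdot \frac{1}{101} = \left(-2202\right) \frac{2}{101} = - \frac{4404}{101} \approx -43.604$)
$A - b = - \frac{110987472958}{386664769611} - - \frac{4404}{101} = - \frac{110987472958}{386664769611} + \frac{4404}{101} = \frac{1691661910598086}{39053141730711}$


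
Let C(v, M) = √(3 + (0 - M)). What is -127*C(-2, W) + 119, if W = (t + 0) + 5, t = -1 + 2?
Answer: 119 - 127*I*√3 ≈ 119.0 - 219.97*I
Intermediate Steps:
t = 1
W = 6 (W = (1 + 0) + 5 = 1 + 5 = 6)
C(v, M) = √(3 - M)
-127*C(-2, W) + 119 = -127*√(3 - 1*6) + 119 = -127*√(3 - 6) + 119 = -127*I*√3 + 119 = 119 - 127*I*√3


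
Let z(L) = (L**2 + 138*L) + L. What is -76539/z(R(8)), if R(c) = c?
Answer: -25513/392 ≈ -65.084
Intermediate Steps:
z(L) = L**2 + 139*L
-76539/z(R(8)) = -76539*1/(8*(139 + 8)) = -76539/(8*147) = -76539/1176 = -76539*1/1176 = -25513/392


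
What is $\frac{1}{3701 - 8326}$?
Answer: $- \frac{1}{4625} \approx -0.00021622$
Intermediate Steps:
$\frac{1}{3701 - 8326} = \frac{1}{-4625} = - \frac{1}{4625}$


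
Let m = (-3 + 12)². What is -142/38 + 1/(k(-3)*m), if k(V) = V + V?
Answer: -34525/9234 ≈ -3.7389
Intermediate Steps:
k(V) = 2*V
m = 81 (m = 9² = 81)
-142/38 + 1/(k(-3)*m) = -142/38 + 1/((2*(-3))*81) = -142*1/38 + (1/81)/(-6) = -71/19 - ⅙*1/81 = -71/19 - 1/486 = -34525/9234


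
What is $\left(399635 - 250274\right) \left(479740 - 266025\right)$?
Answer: $31920686115$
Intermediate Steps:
$\left(399635 - 250274\right) \left(479740 - 266025\right) = 149361 \cdot 213715 = 31920686115$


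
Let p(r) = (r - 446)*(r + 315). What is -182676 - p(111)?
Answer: -39966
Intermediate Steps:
p(r) = (-446 + r)*(315 + r)
-182676 - p(111) = -182676 - (-140490 + 111² - 131*111) = -182676 - (-140490 + 12321 - 14541) = -182676 - 1*(-142710) = -182676 + 142710 = -39966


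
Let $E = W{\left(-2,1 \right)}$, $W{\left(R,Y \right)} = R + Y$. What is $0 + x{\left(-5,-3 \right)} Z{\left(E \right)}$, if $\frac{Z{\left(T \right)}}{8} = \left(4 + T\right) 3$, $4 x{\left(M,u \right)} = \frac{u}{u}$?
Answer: $18$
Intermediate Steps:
$E = -1$ ($E = -2 + 1 = -1$)
$x{\left(M,u \right)} = \frac{1}{4}$ ($x{\left(M,u \right)} = \frac{u \frac{1}{u}}{4} = \frac{1}{4} \cdot 1 = \frac{1}{4}$)
$Z{\left(T \right)} = 96 + 24 T$ ($Z{\left(T \right)} = 8 \left(4 + T\right) 3 = 8 \left(12 + 3 T\right) = 96 + 24 T$)
$0 + x{\left(-5,-3 \right)} Z{\left(E \right)} = 0 + \frac{96 + 24 \left(-1\right)}{4} = 0 + \frac{96 - 24}{4} = 0 + \frac{1}{4} \cdot 72 = 0 + 18 = 18$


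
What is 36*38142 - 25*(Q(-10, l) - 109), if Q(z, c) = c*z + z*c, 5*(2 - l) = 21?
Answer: 1374737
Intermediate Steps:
l = -11/5 (l = 2 - ⅕*21 = 2 - 21/5 = -11/5 ≈ -2.2000)
Q(z, c) = 2*c*z (Q(z, c) = c*z + c*z = 2*c*z)
36*38142 - 25*(Q(-10, l) - 109) = 36*38142 - 25*(2*(-11/5)*(-10) - 109) = 1373112 - 25*(44 - 109) = 1373112 - 25*(-65) = 1373112 - 1*(-1625) = 1373112 + 1625 = 1374737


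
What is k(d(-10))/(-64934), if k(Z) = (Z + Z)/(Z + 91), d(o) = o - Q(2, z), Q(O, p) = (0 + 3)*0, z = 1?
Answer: 10/2629827 ≈ 3.8025e-6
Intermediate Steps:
Q(O, p) = 0 (Q(O, p) = 3*0 = 0)
d(o) = o (d(o) = o - 1*0 = o + 0 = o)
k(Z) = 2*Z/(91 + Z) (k(Z) = (2*Z)/(91 + Z) = 2*Z/(91 + Z))
k(d(-10))/(-64934) = (2*(-10)/(91 - 10))/(-64934) = (2*(-10)/81)*(-1/64934) = (2*(-10)*(1/81))*(-1/64934) = -20/81*(-1/64934) = 10/2629827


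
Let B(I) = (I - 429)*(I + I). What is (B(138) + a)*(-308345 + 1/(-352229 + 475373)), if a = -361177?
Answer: 16763858597921747/123144 ≈ 1.3613e+11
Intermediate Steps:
B(I) = 2*I*(-429 + I) (B(I) = (-429 + I)*(2*I) = 2*I*(-429 + I))
(B(138) + a)*(-308345 + 1/(-352229 + 475373)) = (2*138*(-429 + 138) - 361177)*(-308345 + 1/(-352229 + 475373)) = (2*138*(-291) - 361177)*(-308345 + 1/123144) = (-80316 - 361177)*(-308345 + 1/123144) = -441493*(-37970836679/123144) = 16763858597921747/123144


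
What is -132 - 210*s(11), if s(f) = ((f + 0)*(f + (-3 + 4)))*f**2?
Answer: -3354252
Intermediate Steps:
s(f) = f**3*(1 + f) (s(f) = (f*(f + 1))*f**2 = (f*(1 + f))*f**2 = f**3*(1 + f))
-132 - 210*s(11) = -132 - 210*11**3*(1 + 11) = -132 - 279510*12 = -132 - 210*15972 = -132 - 3354120 = -3354252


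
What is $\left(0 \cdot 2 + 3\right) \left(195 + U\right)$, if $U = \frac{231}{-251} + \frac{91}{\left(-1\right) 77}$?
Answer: $\frac{1597773}{2761} \approx 578.69$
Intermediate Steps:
$U = - \frac{5804}{2761}$ ($U = 231 \left(- \frac{1}{251}\right) + \frac{91}{-77} = - \frac{231}{251} + 91 \left(- \frac{1}{77}\right) = - \frac{231}{251} - \frac{13}{11} = - \frac{5804}{2761} \approx -2.1021$)
$\left(0 \cdot 2 + 3\right) \left(195 + U\right) = \left(0 \cdot 2 + 3\right) \left(195 - \frac{5804}{2761}\right) = \left(0 + 3\right) \frac{532591}{2761} = 3 \cdot \frac{532591}{2761} = \frac{1597773}{2761}$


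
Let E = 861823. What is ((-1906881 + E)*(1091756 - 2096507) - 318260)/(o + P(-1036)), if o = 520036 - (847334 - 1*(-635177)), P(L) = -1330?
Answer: -1050022752298/963805 ≈ -1.0895e+6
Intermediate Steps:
o = -962475 (o = 520036 - (847334 + 635177) = 520036 - 1*1482511 = 520036 - 1482511 = -962475)
((-1906881 + E)*(1091756 - 2096507) - 318260)/(o + P(-1036)) = ((-1906881 + 861823)*(1091756 - 2096507) - 318260)/(-962475 - 1330) = (-1045058*(-1004751) - 318260)/(-963805) = (1050023070558 - 318260)*(-1/963805) = 1050022752298*(-1/963805) = -1050022752298/963805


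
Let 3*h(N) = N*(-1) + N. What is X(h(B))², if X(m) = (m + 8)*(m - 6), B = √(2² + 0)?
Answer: 2304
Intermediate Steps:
B = 2 (B = √(4 + 0) = √4 = 2)
h(N) = 0 (h(N) = (N*(-1) + N)/3 = (-N + N)/3 = (⅓)*0 = 0)
X(m) = (-6 + m)*(8 + m) (X(m) = (8 + m)*(-6 + m) = (-6 + m)*(8 + m))
X(h(B))² = (-48 + 0² + 2*0)² = (-48 + 0 + 0)² = (-48)² = 2304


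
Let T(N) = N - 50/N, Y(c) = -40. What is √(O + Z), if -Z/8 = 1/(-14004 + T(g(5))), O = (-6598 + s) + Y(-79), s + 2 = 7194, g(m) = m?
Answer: √108723764946/14009 ≈ 23.537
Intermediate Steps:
s = 7192 (s = -2 + 7194 = 7192)
T(N) = N - 50/N
O = 554 (O = (-6598 + 7192) - 40 = 594 - 40 = 554)
Z = 8/14009 (Z = -8/(-14004 + (5 - 50/5)) = -8/(-14004 + (5 - 50*⅕)) = -8/(-14004 + (5 - 10)) = -8/(-14004 - 5) = -8/(-14009) = -8*(-1/14009) = 8/14009 ≈ 0.00057106)
√(O + Z) = √(554 + 8/14009) = √(7760994/14009) = √108723764946/14009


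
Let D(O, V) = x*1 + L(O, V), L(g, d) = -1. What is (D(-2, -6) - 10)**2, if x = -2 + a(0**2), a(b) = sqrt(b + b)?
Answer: 169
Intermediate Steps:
a(b) = sqrt(2)*sqrt(b) (a(b) = sqrt(2*b) = sqrt(2)*sqrt(b))
x = -2 (x = -2 + sqrt(2)*sqrt(0**2) = -2 + sqrt(2)*sqrt(0) = -2 + sqrt(2)*0 = -2 + 0 = -2)
D(O, V) = -3 (D(O, V) = -2*1 - 1 = -2 - 1 = -3)
(D(-2, -6) - 10)**2 = (-3 - 10)**2 = (-13)**2 = 169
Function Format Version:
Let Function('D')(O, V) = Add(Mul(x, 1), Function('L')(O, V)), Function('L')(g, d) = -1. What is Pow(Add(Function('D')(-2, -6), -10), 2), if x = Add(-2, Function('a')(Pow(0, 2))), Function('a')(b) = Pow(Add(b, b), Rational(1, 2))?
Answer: 169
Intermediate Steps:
Function('a')(b) = Mul(Pow(2, Rational(1, 2)), Pow(b, Rational(1, 2))) (Function('a')(b) = Pow(Mul(2, b), Rational(1, 2)) = Mul(Pow(2, Rational(1, 2)), Pow(b, Rational(1, 2))))
x = -2 (x = Add(-2, Mul(Pow(2, Rational(1, 2)), Pow(Pow(0, 2), Rational(1, 2)))) = Add(-2, Mul(Pow(2, Rational(1, 2)), Pow(0, Rational(1, 2)))) = Add(-2, Mul(Pow(2, Rational(1, 2)), 0)) = Add(-2, 0) = -2)
Function('D')(O, V) = -3 (Function('D')(O, V) = Add(Mul(-2, 1), -1) = Add(-2, -1) = -3)
Pow(Add(Function('D')(-2, -6), -10), 2) = Pow(Add(-3, -10), 2) = Pow(-13, 2) = 169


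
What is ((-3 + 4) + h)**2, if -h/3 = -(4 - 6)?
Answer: 25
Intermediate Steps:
h = -6 (h = -(-3)*(4 - 6) = -(-3)*(-2) = -3*2 = -6)
((-3 + 4) + h)**2 = ((-3 + 4) - 6)**2 = (1 - 6)**2 = (-5)**2 = 25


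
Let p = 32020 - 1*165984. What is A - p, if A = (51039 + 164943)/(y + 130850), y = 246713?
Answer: 50580065714/377563 ≈ 1.3396e+5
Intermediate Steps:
p = -133964 (p = 32020 - 165984 = -133964)
A = 215982/377563 (A = (51039 + 164943)/(246713 + 130850) = 215982/377563 ≈ 0.57204)
A - p = 215982/377563 - 1*(-133964) = 215982/377563 + 133964 = 50580065714/377563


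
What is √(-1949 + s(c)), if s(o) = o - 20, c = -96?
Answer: I*√2065 ≈ 45.442*I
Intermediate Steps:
s(o) = -20 + o
√(-1949 + s(c)) = √(-1949 + (-20 - 96)) = √(-1949 - 116) = √(-2065) = I*√2065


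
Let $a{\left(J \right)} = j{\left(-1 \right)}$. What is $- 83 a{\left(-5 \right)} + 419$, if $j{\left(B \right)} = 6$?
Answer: $-79$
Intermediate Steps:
$a{\left(J \right)} = 6$
$- 83 a{\left(-5 \right)} + 419 = \left(-83\right) 6 + 419 = -498 + 419 = -79$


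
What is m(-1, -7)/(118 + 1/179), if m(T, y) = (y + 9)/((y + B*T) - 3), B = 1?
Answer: -358/232353 ≈ -0.0015408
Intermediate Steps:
m(T, y) = (9 + y)/(-3 + T + y) (m(T, y) = (y + 9)/((y + 1*T) - 3) = (9 + y)/((y + T) - 3) = (9 + y)/((T + y) - 3) = (9 + y)/(-3 + T + y))
m(-1, -7)/(118 + 1/179) = ((9 - 7)/(-3 - 1 - 7))/(118 + 1/179) = (2/(-11))/(118 + 1/179) = (-1/11*2)/(21123/179) = (179/21123)*(-2/11) = -358/232353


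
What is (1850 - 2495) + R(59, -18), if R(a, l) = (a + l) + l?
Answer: -622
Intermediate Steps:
R(a, l) = a + 2*l
(1850 - 2495) + R(59, -18) = (1850 - 2495) + (59 + 2*(-18)) = -645 + (59 - 36) = -645 + 23 = -622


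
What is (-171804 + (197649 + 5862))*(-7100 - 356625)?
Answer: -11532628575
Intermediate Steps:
(-171804 + (197649 + 5862))*(-7100 - 356625) = (-171804 + 203511)*(-363725) = 31707*(-363725) = -11532628575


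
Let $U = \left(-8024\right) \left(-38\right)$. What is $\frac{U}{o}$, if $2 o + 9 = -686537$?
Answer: $- \frac{16048}{18067} \approx -0.88825$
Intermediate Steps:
$o = -343273$ ($o = - \frac{9}{2} + \frac{1}{2} \left(-686537\right) = - \frac{9}{2} - \frac{686537}{2} = -343273$)
$U = 304912$
$\frac{U}{o} = \frac{304912}{-343273} = 304912 \left(- \frac{1}{343273}\right) = - \frac{16048}{18067}$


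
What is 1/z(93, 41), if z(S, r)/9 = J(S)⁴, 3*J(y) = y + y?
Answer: 1/132987024 ≈ 7.5195e-9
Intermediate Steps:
J(y) = 2*y/3 (J(y) = (y + y)/3 = (2*y)/3 = 2*y/3)
z(S, r) = 16*S⁴/9 (z(S, r) = 9*(2*S/3)⁴ = 9*(16*S⁴/81) = 16*S⁴/9)
1/z(93, 41) = 1/((16/9)*93⁴) = 1/((16/9)*74805201) = 1/132987024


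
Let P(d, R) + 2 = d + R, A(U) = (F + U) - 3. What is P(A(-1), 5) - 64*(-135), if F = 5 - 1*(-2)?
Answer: 8646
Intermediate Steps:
F = 7 (F = 5 + 2 = 7)
A(U) = 4 + U (A(U) = (7 + U) - 3 = 4 + U)
P(d, R) = -2 + R + d (P(d, R) = -2 + (d + R) = -2 + (R + d) = -2 + R + d)
P(A(-1), 5) - 64*(-135) = (-2 + 5 + (4 - 1)) - 64*(-135) = (-2 + 5 + 3) + 8640 = 6 + 8640 = 8646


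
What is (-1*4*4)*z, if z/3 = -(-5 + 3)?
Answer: -96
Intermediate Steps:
z = 6 (z = 3*(-(-5 + 3)) = 3*(-1*(-2)) = 3*2 = 6)
(-1*4*4)*z = (-1*4*4)*6 = -4*4*6 = -16*6 = -96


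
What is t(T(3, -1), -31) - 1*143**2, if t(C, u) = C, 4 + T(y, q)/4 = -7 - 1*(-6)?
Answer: -20469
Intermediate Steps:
T(y, q) = -20 (T(y, q) = -16 + 4*(-7 - 1*(-6)) = -16 + 4*(-7 + 6) = -16 + 4*(-1) = -16 - 4 = -20)
t(T(3, -1), -31) - 1*143**2 = -20 - 1*143**2 = -20 - 1*20449 = -20 - 20449 = -20469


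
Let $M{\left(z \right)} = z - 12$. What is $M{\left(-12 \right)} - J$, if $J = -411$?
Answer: $387$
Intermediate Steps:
$M{\left(z \right)} = -12 + z$ ($M{\left(z \right)} = z - 12 = -12 + z$)
$M{\left(-12 \right)} - J = \left(-12 - 12\right) - -411 = -24 + 411 = 387$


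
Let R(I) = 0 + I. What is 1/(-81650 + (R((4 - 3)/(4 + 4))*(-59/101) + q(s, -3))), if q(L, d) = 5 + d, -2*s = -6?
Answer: -808/65971643 ≈ -1.2248e-5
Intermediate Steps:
s = 3 (s = -1/2*(-6) = 3)
R(I) = I
1/(-81650 + (R((4 - 3)/(4 + 4))*(-59/101) + q(s, -3))) = 1/(-81650 + (((4 - 3)/(4 + 4))*(-59/101) + (5 - 3))) = 1/(-81650 + ((1/8)*(-59*1/101) + 2)) = 1/(-81650 + ((1*(1/8))*(-59/101) + 2)) = 1/(-81650 + ((1/8)*(-59/101) + 2)) = 1/(-81650 + (-59/808 + 2)) = 1/(-81650 + 1557/808) = 1/(-65971643/808) = -808/65971643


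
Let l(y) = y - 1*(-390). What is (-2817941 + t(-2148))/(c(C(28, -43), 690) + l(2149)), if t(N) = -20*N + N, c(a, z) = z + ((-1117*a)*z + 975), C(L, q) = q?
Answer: -2777129/33145594 ≈ -0.083786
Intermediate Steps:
l(y) = 390 + y (l(y) = y + 390 = 390 + y)
c(a, z) = 975 + z - 1117*a*z (c(a, z) = z + (-1117*a*z + 975) = z + (975 - 1117*a*z) = 975 + z - 1117*a*z)
t(N) = -19*N
(-2817941 + t(-2148))/(c(C(28, -43), 690) + l(2149)) = (-2817941 - 19*(-2148))/((975 + 690 - 1117*(-43)*690) + (390 + 2149)) = (-2817941 + 40812)/((975 + 690 + 33141390) + 2539) = -2777129/(33143055 + 2539) = -2777129/33145594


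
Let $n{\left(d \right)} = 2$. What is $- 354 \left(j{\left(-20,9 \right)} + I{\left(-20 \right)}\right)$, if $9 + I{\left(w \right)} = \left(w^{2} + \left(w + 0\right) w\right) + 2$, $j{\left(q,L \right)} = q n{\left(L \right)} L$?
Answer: $-153282$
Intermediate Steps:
$j{\left(q,L \right)} = 2 L q$ ($j{\left(q,L \right)} = q 2 L = 2 q L = 2 L q$)
$I{\left(w \right)} = -7 + 2 w^{2}$ ($I{\left(w \right)} = -9 + \left(\left(w^{2} + \left(w + 0\right) w\right) + 2\right) = -9 + \left(\left(w^{2} + w w\right) + 2\right) = -9 + \left(\left(w^{2} + w^{2}\right) + 2\right) = -9 + \left(2 w^{2} + 2\right) = -9 + \left(2 + 2 w^{2}\right) = -7 + 2 w^{2}$)
$- 354 \left(j{\left(-20,9 \right)} + I{\left(-20 \right)}\right) = - 354 \left(2 \cdot 9 \left(-20\right) - \left(7 - 2 \left(-20\right)^{2}\right)\right) = - 354 \left(-360 + \left(-7 + 2 \cdot 400\right)\right) = - 354 \left(-360 + \left(-7 + 800\right)\right) = - 354 \left(-360 + 793\right) = \left(-354\right) 433 = -153282$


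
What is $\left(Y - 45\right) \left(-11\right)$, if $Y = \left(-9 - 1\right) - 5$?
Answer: $660$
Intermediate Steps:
$Y = -15$ ($Y = \left(-9 - 1\right) - 5 = -10 - 5 = -15$)
$\left(Y - 45\right) \left(-11\right) = \left(-15 - 45\right) \left(-11\right) = \left(-60\right) \left(-11\right) = 660$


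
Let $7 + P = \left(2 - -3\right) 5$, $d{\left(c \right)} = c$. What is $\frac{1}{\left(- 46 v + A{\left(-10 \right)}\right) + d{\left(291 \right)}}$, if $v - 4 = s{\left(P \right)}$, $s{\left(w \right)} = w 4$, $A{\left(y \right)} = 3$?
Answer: $- \frac{1}{3202} \approx -0.0003123$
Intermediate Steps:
$P = 18$ ($P = -7 + \left(2 - -3\right) 5 = -7 + \left(2 + \left(-2 + 5\right)\right) 5 = -7 + \left(2 + 3\right) 5 = -7 + 5 \cdot 5 = -7 + 25 = 18$)
$s{\left(w \right)} = 4 w$
$v = 76$ ($v = 4 + 4 \cdot 18 = 4 + 72 = 76$)
$\frac{1}{\left(- 46 v + A{\left(-10 \right)}\right) + d{\left(291 \right)}} = \frac{1}{\left(\left(-46\right) 76 + 3\right) + 291} = \frac{1}{\left(-3496 + 3\right) + 291} = \frac{1}{-3493 + 291} = \frac{1}{-3202} = - \frac{1}{3202}$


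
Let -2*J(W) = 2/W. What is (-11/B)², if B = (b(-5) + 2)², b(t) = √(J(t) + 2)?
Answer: 75625/(10 + √55)⁴ ≈ 0.82196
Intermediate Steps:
J(W) = -1/W
b(t) = √(2 - 1/t) (b(t) = √(-1/t + 2) = √(2 - 1/t))
B = (2 + √55/5)² (B = (√(2 - 1/(-5)) + 2)² = (√(2 - 1*(-⅕)) + 2)² = (√(2 + ⅕) + 2)² = (√(11/5) + 2)² = (√55/5 + 2)² = (2 + √55/5)² ≈ 12.133)
(-11/B)² = (-11*25/(10 + √55)²)² = (-275/(10 + √55)²)² = 75625/(10 + √55)⁴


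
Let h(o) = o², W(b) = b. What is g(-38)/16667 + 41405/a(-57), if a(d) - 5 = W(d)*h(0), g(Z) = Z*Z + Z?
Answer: 138020833/16667 ≈ 8281.1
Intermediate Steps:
g(Z) = Z + Z² (g(Z) = Z² + Z = Z + Z²)
a(d) = 5 (a(d) = 5 + d*0² = 5 + d*0 = 5 + 0 = 5)
g(-38)/16667 + 41405/a(-57) = -38*(1 - 38)/16667 + 41405/5 = -38*(-37)*(1/16667) + 41405*(⅕) = 1406*(1/16667) + 8281 = 1406/16667 + 8281 = 138020833/16667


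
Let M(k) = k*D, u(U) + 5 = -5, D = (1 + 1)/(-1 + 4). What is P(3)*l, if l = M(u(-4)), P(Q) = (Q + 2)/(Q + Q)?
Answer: -50/9 ≈ -5.5556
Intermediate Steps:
P(Q) = (2 + Q)/(2*Q) (P(Q) = (2 + Q)/((2*Q)) = (2 + Q)*(1/(2*Q)) = (2 + Q)/(2*Q))
D = 2/3 ≈ 0.66667
u(U) = -10 (u(U) = -5 - 5 = -10)
M(k) = 2*k/3 (M(k) = k*(2/3) = 2*k/3)
l = -20/3 (l = (2/3)*(-10) = -20/3 ≈ -6.6667)
P(3)*l = ((1/2)*(2 + 3)/3)*(-20/3) = ((1/2)*(1/3)*5)*(-20/3) = (5/6)*(-20/3) = -50/9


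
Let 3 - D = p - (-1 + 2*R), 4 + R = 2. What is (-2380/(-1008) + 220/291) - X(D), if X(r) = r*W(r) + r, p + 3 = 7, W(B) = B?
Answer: -93875/3492 ≈ -26.883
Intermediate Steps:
R = -2 (R = -4 + 2 = -2)
p = 4 (p = -3 + 7 = 4)
D = -6 (D = 3 - (4 - (-1 + 2*(-2))) = 3 - (4 - (-1 - 4)) = 3 - (4 - 1*(-5)) = 3 - (4 + 5) = 3 - 1*9 = 3 - 9 = -6)
X(r) = r + r**2 (X(r) = r*r + r = r**2 + r = r + r**2)
(-2380/(-1008) + 220/291) - X(D) = (-2380/(-1008) + 220/291) - (-6)*(1 - 6) = (-2380*(-1/1008) + 220*(1/291)) - (-6)*(-5) = (85/36 + 220/291) - 1*30 = 10885/3492 - 30 = -93875/3492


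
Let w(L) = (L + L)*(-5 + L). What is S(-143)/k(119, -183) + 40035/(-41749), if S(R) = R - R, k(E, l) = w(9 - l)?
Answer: -40035/41749 ≈ -0.95895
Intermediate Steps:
w(L) = 2*L*(-5 + L) (w(L) = (2*L)*(-5 + L) = 2*L*(-5 + L))
k(E, l) = 2*(4 - l)*(9 - l) (k(E, l) = 2*(9 - l)*(-5 + (9 - l)) = 2*(9 - l)*(4 - l) = 2*(4 - l)*(9 - l))
S(R) = 0
S(-143)/k(119, -183) + 40035/(-41749) = 0/((2*(-9 - 183)*(-4 - 183))) + 40035/(-41749) = 0/((2*(-192)*(-187))) + 40035*(-1/41749) = 0/71808 - 40035/41749 = 0*(1/71808) - 40035/41749 = 0 - 40035/41749 = -40035/41749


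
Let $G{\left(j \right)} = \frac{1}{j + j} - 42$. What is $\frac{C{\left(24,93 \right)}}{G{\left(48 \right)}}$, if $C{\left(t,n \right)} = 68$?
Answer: $- \frac{6528}{4031} \approx -1.6194$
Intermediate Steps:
$G{\left(j \right)} = -42 + \frac{1}{2 j}$ ($G{\left(j \right)} = \frac{1}{2 j} - 42 = -42 + \frac{1}{2 j}$)
$\frac{C{\left(24,93 \right)}}{G{\left(48 \right)}} = \frac{68}{-42 + \frac{1}{2 \cdot 48}} = \frac{68}{-42 + \frac{1}{2} \cdot \frac{1}{48}} = \frac{68}{-42 + \frac{1}{96}} = \frac{68}{- \frac{4031}{96}} = 68 \left(- \frac{96}{4031}\right) = - \frac{6528}{4031}$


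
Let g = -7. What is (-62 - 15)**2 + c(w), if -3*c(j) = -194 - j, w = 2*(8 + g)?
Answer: 17983/3 ≈ 5994.3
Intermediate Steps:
w = 2 (w = 2*(8 - 7) = 2*1 = 2)
c(j) = 194/3 + j/3 (c(j) = -(-194 - j)/3 = 194/3 + j/3)
(-62 - 15)**2 + c(w) = (-62 - 15)**2 + (194/3 + (1/3)*2) = (-77)**2 + (194/3 + 2/3) = 5929 + 196/3 = 17983/3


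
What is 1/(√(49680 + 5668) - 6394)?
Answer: -3197/20413944 - √13837/20413944 ≈ -0.00016237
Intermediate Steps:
1/(√(49680 + 5668) - 6394) = 1/(√55348 - 6394) = 1/(2*√13837 - 6394) = 1/(-6394 + 2*√13837)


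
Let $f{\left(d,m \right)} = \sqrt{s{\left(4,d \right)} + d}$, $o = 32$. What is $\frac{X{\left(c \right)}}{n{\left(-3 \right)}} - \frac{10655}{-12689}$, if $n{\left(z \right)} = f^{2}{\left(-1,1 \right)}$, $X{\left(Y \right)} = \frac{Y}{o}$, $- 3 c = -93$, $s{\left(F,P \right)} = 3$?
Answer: $\frac{1075279}{812096} \approx 1.3241$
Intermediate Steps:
$c = 31$ ($c = \left(- \frac{1}{3}\right) \left(-93\right) = 31$)
$X{\left(Y \right)} = \frac{Y}{32}$
$f{\left(d,m \right)} = \sqrt{3 + d}$
$n{\left(z \right)} = 2$ ($n{\left(z \right)} = \left(\sqrt{3 - 1}\right)^{2} = \left(\sqrt{2}\right)^{2} = 2$)
$\frac{X{\left(c \right)}}{n{\left(-3 \right)}} - \frac{10655}{-12689} = \frac{\frac{1}{32} \cdot 31}{2} - \frac{10655}{-12689} = \frac{31}{32} \cdot \frac{1}{2} - - \frac{10655}{12689} = \frac{31}{64} + \frac{10655}{12689} = \frac{1075279}{812096}$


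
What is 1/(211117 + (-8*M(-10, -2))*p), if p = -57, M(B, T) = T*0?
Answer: 1/211117 ≈ 4.7367e-6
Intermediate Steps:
M(B, T) = 0
1/(211117 + (-8*M(-10, -2))*p) = 1/(211117 - 8*0*(-57)) = 1/(211117 + 0*(-57)) = 1/(211117 + 0) = 1/211117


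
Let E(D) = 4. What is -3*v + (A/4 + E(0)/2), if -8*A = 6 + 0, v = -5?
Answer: 269/16 ≈ 16.813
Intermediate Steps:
A = -3/4 (A = -(6 + 0)/8 = -1/8*6 = -3/4 ≈ -0.75000)
-3*v + (A/4 + E(0)/2) = -3*(-5) + (-3/4/4 + 4/2) = 15 + (-3/4*1/4 + 4*(1/2)) = 15 + (-3/16 + 2) = 15 + 29/16 = 269/16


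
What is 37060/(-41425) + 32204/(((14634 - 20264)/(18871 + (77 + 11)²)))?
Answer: -710119360566/4664455 ≈ -1.5224e+5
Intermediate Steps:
37060/(-41425) + 32204/(((14634 - 20264)/(18871 + (77 + 11)²))) = 37060*(-1/41425) + 32204/((-5630/(18871 + 88²))) = -7412/8285 + 32204/((-5630/(18871 + 7744))) = -7412/8285 + 32204/((-5630/26615)) = -7412/8285 + 32204/((-5630*1/26615)) = -7412/8285 + 32204/(-1126/5323) = -7412/8285 + 32204*(-5323/1126) = -7412/8285 - 85710946/563 = -710119360566/4664455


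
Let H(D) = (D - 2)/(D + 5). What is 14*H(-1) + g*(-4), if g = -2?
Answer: -5/2 ≈ -2.5000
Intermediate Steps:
H(D) = (-2 + D)/(5 + D)
14*H(-1) + g*(-4) = 14*((-2 - 1)/(5 - 1)) - 2*(-4) = 14*(-3/4) + 8 = 14*((¼)*(-3)) + 8 = 14*(-¾) + 8 = -21/2 + 8 = -5/2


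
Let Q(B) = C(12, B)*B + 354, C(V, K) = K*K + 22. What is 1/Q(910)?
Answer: 1/753591374 ≈ 1.3270e-9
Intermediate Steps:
C(V, K) = 22 + K**2 (C(V, K) = K**2 + 22 = 22 + K**2)
Q(B) = 354 + B*(22 + B**2) (Q(B) = (22 + B**2)*B + 354 = B*(22 + B**2) + 354 = 354 + B*(22 + B**2))
1/Q(910) = 1/(354 + 910*(22 + 910**2)) = 1/(354 + 910*(22 + 828100)) = 1/(354 + 910*828122) = 1/(354 + 753591020) = 1/753591374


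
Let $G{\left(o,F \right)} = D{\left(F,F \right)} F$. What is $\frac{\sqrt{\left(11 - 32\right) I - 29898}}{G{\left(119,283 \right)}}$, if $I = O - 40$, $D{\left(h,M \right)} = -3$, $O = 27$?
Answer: $- \frac{5 i \sqrt{1185}}{849} \approx - 0.20273 i$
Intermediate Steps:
$I = -13$ ($I = 27 - 40 = -13$)
$G{\left(o,F \right)} = - 3 F$
$\frac{\sqrt{\left(11 - 32\right) I - 29898}}{G{\left(119,283 \right)}} = \frac{\sqrt{\left(11 - 32\right) \left(-13\right) - 29898}}{\left(-3\right) 283} = \frac{\sqrt{\left(-21\right) \left(-13\right) - 29898}}{-849} = \sqrt{273 - 29898} \left(- \frac{1}{849}\right) = \sqrt{-29625} \left(- \frac{1}{849}\right) = 5 i \sqrt{1185} \left(- \frac{1}{849}\right) = - \frac{5 i \sqrt{1185}}{849}$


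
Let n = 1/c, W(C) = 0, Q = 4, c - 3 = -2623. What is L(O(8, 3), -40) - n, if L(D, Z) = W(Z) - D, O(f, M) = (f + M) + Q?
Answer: -39299/2620 ≈ -15.000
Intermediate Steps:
c = -2620 (c = 3 - 2623 = -2620)
O(f, M) = 4 + M + f (O(f, M) = (f + M) + 4 = (M + f) + 4 = 4 + M + f)
L(D, Z) = -D (L(D, Z) = 0 - D = -D)
n = -1/2620 (n = 1/(-2620) = -1/2620 ≈ -0.00038168)
L(O(8, 3), -40) - n = -(4 + 3 + 8) - 1*(-1/2620) = -1*15 + 1/2620 = -15 + 1/2620 = -39299/2620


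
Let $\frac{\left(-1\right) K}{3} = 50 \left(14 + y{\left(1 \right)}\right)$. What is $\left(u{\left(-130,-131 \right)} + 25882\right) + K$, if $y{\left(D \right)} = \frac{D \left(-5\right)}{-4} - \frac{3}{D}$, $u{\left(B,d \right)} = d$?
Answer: $\frac{47827}{2} \approx 23914.0$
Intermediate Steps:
$y{\left(D \right)} = - \frac{3}{D} + \frac{5 D}{4}$ ($y{\left(D \right)} = - 5 D \left(- \frac{1}{4}\right) - \frac{3}{D} = \frac{5 D}{4} - \frac{3}{D} = - \frac{3}{D} + \frac{5 D}{4}$)
$K = - \frac{3675}{2}$ ($K = - 3 \cdot 50 \left(14 + \left(- \frac{3}{1} + \frac{5}{4} \cdot 1\right)\right) = - 3 \cdot 50 \left(14 + \left(\left(-3\right) 1 + \frac{5}{4}\right)\right) = - 3 \cdot 50 \left(14 + \left(-3 + \frac{5}{4}\right)\right) = - 3 \cdot 50 \left(14 - \frac{7}{4}\right) = - 3 \cdot 50 \cdot \frac{49}{4} = \left(-3\right) \frac{1225}{2} = - \frac{3675}{2} \approx -1837.5$)
$\left(u{\left(-130,-131 \right)} + 25882\right) + K = \left(-131 + 25882\right) - \frac{3675}{2} = 25751 - \frac{3675}{2} = \frac{47827}{2}$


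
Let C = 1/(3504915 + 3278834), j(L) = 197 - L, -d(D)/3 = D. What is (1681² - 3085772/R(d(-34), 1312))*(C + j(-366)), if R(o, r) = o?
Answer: 4575748768025600/2907321 ≈ 1.5739e+9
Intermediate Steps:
d(D) = -3*D
C = 1/6783749 ≈ 1.4741e-7
(1681² - 3085772/R(d(-34), 1312))*(C + j(-366)) = (1681² - 3085772/((-3*(-34))))*(1/6783749 + (197 - 1*(-366))) = (2825761 - 3085772/102)*(1/6783749 + (197 + 366)) = (2825761 - 3085772*1/102)*(1/6783749 + 563) = (2825761 - 90758/3)*(3819250688/6783749) = (8386525/3)*(3819250688/6783749) = 4575748768025600/2907321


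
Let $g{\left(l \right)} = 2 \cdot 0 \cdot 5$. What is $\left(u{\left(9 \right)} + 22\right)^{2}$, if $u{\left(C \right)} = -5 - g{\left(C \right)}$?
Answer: $289$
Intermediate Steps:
$g{\left(l \right)} = 0$ ($g{\left(l \right)} = 0 \cdot 5 = 0$)
$u{\left(C \right)} = -5$ ($u{\left(C \right)} = -5 - 0 = -5 + 0 = -5$)
$\left(u{\left(9 \right)} + 22\right)^{2} = \left(-5 + 22\right)^{2} = 17^{2} = 289$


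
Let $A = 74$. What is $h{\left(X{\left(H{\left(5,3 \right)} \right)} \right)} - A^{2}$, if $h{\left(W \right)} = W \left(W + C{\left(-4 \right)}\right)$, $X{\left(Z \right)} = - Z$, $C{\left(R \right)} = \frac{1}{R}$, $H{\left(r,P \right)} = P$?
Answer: $- \frac{21865}{4} \approx -5466.3$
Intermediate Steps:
$h{\left(W \right)} = W \left(- \frac{1}{4} + W\right)$ ($h{\left(W \right)} = W \left(W + \frac{1}{-4}\right) = W \left(W - \frac{1}{4}\right) = W \left(- \frac{1}{4} + W\right)$)
$h{\left(X{\left(H{\left(5,3 \right)} \right)} \right)} - A^{2} = \left(-1\right) 3 \left(- \frac{1}{4} - 3\right) - 74^{2} = - 3 \left(- \frac{1}{4} - 3\right) - 5476 = \left(-3\right) \left(- \frac{13}{4}\right) - 5476 = \frac{39}{4} - 5476 = - \frac{21865}{4}$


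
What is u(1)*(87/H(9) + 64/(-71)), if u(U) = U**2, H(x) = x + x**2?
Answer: 139/2130 ≈ 0.065258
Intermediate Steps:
u(1)*(87/H(9) + 64/(-71)) = 1**2*(87/((9*(1 + 9))) + 64/(-71)) = 1*(87/((9*10)) + 64*(-1/71)) = 1*(87/90 - 64/71) = 1*(87*(1/90) - 64/71) = 1*(29/30 - 64/71) = 1*(139/2130) = 139/2130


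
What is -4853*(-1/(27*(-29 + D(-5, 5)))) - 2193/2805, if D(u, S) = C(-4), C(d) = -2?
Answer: -302906/46035 ≈ -6.5799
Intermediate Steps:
D(u, S) = -2
-4853*(-1/(27*(-29 + D(-5, 5)))) - 2193/2805 = -4853*(-1/(27*(-29 - 2))) - 2193/2805 = -4853/((-31*(-27))) - 2193*1/2805 = -4853/837 - 43/55 = -302906/46035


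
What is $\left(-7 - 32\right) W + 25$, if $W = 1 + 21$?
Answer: $-833$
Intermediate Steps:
$W = 22$
$\left(-7 - 32\right) W + 25 = \left(-7 - 32\right) 22 + 25 = \left(-39\right) 22 + 25 = -858 + 25 = -833$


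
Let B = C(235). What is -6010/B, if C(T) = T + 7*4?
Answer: -6010/263 ≈ -22.852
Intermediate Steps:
C(T) = 28 + T (C(T) = T + 28 = 28 + T)
B = 263 (B = 28 + 235 = 263)
-6010/B = -6010/263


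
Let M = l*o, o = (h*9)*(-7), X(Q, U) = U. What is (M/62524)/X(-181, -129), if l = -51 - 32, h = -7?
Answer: 249/54868 ≈ 0.0045382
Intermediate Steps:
o = 441 (o = -7*9*(-7) = -63*(-7) = 441)
l = -83
M = -36603 (M = -83*441 = -36603)
(M/62524)/X(-181, -129) = -36603/62524/(-129) = -36603*1/62524*(-1/129) = -747/1276*(-1/129) = 249/54868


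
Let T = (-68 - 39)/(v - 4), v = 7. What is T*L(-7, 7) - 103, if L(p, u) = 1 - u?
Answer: 111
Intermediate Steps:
T = -107/3 (T = (-68 - 39)/(7 - 4) = -107/3 ≈ -35.667)
T*L(-7, 7) - 103 = -107*(1 - 1*7)/3 - 103 = -107*(1 - 7)/3 - 103 = -107/3*(-6) - 103 = 214 - 103 = 111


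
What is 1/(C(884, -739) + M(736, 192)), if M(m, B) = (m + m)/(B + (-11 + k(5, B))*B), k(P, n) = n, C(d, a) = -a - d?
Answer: -546/79147 ≈ -0.0068986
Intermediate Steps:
M(m, B) = 2*m/(B + B*(-11 + B)) (M(m, B) = (m + m)/(B + (-11 + B)*B) = (2*m)/(B + B*(-11 + B)) = 2*m/(B + B*(-11 + B)))
1/(C(884, -739) + M(736, 192)) = 1/((-1*(-739) - 1*884) + 2*736/(192*(-10 + 192))) = 1/((739 - 884) + 2*736*(1/192)/182) = 1/(-145 + 2*736*(1/192)*(1/182)) = 1/(-145 + 23/546) = 1/(-79147/546) = -546/79147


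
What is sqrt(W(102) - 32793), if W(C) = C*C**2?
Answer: sqrt(1028415) ≈ 1014.1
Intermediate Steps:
W(C) = C**3
sqrt(W(102) - 32793) = sqrt(102**3 - 32793) = sqrt(1061208 - 32793) = sqrt(1028415)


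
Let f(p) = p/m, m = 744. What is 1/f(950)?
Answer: 372/475 ≈ 0.78316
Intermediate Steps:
f(p) = p/744
1/f(950) = 1/((1/744)*950) = 1/(475/372) = 372/475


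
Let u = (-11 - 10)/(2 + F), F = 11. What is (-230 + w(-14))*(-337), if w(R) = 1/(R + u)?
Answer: 15738911/203 ≈ 77532.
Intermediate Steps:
u = -21/13 (u = (-11 - 10)/(2 + 11) = -21/13 ≈ -1.6154)
w(R) = 1/(-21/13 + R) (w(R) = 1/(R - 21/13) = 1/(-21/13 + R))
(-230 + w(-14))*(-337) = (-230 + 13/(-21 + 13*(-14)))*(-337) = (-230 + 13/(-21 - 182))*(-337) = (-230 + 13/(-203))*(-337) = (-230 + 13*(-1/203))*(-337) = (-230 - 13/203)*(-337) = -46703/203*(-337) = 15738911/203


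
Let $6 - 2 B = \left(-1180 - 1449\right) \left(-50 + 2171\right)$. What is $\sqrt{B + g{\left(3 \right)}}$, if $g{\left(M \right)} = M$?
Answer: $\frac{27 \sqrt{15298}}{2} \approx 1669.7$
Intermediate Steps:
$B = \frac{5576115}{2}$ ($B = 3 - \frac{\left(-1180 - 1449\right) \left(-50 + 2171\right)}{2} = 3 - \frac{\left(-2629\right) 2121}{2} = 3 - - \frac{5576109}{2} = 3 + \frac{5576109}{2} = \frac{5576115}{2} \approx 2.7881 \cdot 10^{6}$)
$\sqrt{B + g{\left(3 \right)}} = \sqrt{\frac{5576115}{2} + 3} = \sqrt{\frac{5576121}{2}} = \frac{27 \sqrt{15298}}{2}$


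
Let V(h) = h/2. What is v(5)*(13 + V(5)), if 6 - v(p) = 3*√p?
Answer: 93 - 93*√5/2 ≈ -10.977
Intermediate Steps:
V(h) = h/2 (V(h) = h*(½) = h/2)
v(p) = 6 - 3*√p
v(5)*(13 + V(5)) = (6 - 3*√5)*(13 + (½)*5) = (6 - 3*√5)*(13 + 5/2) = (6 - 3*√5)*(31/2) = 93 - 93*√5/2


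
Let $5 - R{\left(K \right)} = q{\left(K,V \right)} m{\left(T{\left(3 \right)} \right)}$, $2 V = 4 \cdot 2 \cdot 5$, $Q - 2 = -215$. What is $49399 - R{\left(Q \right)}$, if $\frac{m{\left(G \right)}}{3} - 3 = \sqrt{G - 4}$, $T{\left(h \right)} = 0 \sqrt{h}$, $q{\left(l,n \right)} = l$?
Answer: $47477 - 1278 i \approx 47477.0 - 1278.0 i$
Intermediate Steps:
$Q = -213$ ($Q = 2 - 215 = -213$)
$V = 20$ ($V = \frac{4 \cdot 2 \cdot 5}{2} = \frac{8 \cdot 5}{2} = \frac{1}{2} \cdot 40 = 20$)
$T{\left(h \right)} = 0$
$m{\left(G \right)} = 9 + 3 \sqrt{-4 + G}$ ($m{\left(G \right)} = 9 + 3 \sqrt{G - 4} = 9 + 3 \sqrt{-4 + G}$)
$R{\left(K \right)} = 5 - K \left(9 + 6 i\right)$ ($R{\left(K \right)} = 5 - K \left(9 + 3 \sqrt{-4 + 0}\right) = 5 - K \left(9 + 3 \sqrt{-4}\right) = 5 - K \left(9 + 3 \cdot 2 i\right) = 5 - K \left(9 + 6 i\right)$)
$49399 - R{\left(Q \right)} = 49399 - \left(5 - - 639 \left(3 + 2 i\right)\right) = 49399 - \left(5 + \left(1917 + 1278 i\right)\right) = 49399 - \left(1922 + 1278 i\right) = 47477 - 1278 i$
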